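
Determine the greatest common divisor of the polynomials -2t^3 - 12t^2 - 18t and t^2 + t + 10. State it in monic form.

1

Euclidean algorithm in ℚ[t]:
  -2t^3 - 12t^2 - 18t = (-2t - 10)(t^2 + t + 10) + (12t + 100)
  t^2 + t + 10 = ((1/12)t - 11/18)(12t + 100) + (640/9)
  12t + 100 = ((27/160)t + 45/32)(640/9) + (0)
The last nonzero remainder is the constant 640/9, so the polynomials are coprime and gcd = 1.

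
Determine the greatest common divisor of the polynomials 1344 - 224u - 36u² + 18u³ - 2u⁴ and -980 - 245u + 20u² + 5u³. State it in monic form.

Euclidean algorithm in ℚ[u]:
  -2u⁴ + 18u³ - 36u² - 224u + 1344 = (-(2/5)u + 26/5)(5u³ + 20u² - 245u - 980) + (-238u² + 658u + 6440)
  5u³ + 20u² - 245u - 980 = (-(5/238)u - 575/4046)(-238u² + 658u + 6440) + (-(4680/289)u - 18720/289)
  -238u² + 658u + 6440 = ((34391/2340)u - 46529/468)(-(4680/289)u - 18720/289) + (0)
Last nonzero remainder: -(4680/289)u - 18720/289. Dividing through by -4680/289 gives the monic gcd u + 4.

4 + u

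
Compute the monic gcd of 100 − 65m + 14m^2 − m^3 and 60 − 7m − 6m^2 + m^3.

20 − 9m + m^2

Apply the Euclidean algorithm:
  −m^3 + 14m^2 − 65m + 100 = (−1)(m^3 − 6m^2 − 7m + 60) + (8m^2 − 72m + 160)
  m^3 − 6m^2 − 7m + 60 = ((1/8)m + 3/8)(8m^2 − 72m + 160) + (0)
Last nonzero remainder: 8m^2 − 72m + 160. Dividing through by 8 gives the monic gcd m^2 − 9m + 20.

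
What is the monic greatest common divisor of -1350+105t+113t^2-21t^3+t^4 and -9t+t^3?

3+t

Repeated division with remainder:
  t^4-21t^3+113t^2+105t-1350 = (t-21)(t^3-9t) + (122t^2-84t-1350)
  t^3-9t = ((1/122)t+21/3721)(122t^2-84t-1350) + ((9450/3721)t+28350/3721)
  122t^2-84t-1350 = ((226981/4725)t-3721/21)((9450/3721)t+28350/3721) + (0)
Last nonzero remainder: (9450/3721)t+28350/3721. Dividing through by 9450/3721 gives the monic gcd t+3.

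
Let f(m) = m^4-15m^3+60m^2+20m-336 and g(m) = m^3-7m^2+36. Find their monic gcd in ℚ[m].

m^2-4m-12

Euclidean algorithm in ℚ[m]:
  m^4-15m^3+60m^2+20m-336 = (m-8)(m^3-7m^2+36) + (4m^2-16m-48)
  m^3-7m^2+36 = ((1/4)m-3/4)(4m^2-16m-48) + (0)
Last nonzero remainder: 4m^2-16m-48. Dividing through by 4 gives the monic gcd m^2-4m-12.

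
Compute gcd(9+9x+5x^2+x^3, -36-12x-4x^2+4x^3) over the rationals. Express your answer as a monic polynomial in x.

Repeated division with remainder:
  x^3+5x^2+9x+9 = (1/4)(4x^3-4x^2-12x-36) + (6x^2+12x+18)
  4x^3-4x^2-12x-36 = ((2/3)x-2)(6x^2+12x+18) + (0)
Last nonzero remainder: 6x^2+12x+18. Dividing through by 6 gives the monic gcd x^2+2x+3.

3+2x+x^2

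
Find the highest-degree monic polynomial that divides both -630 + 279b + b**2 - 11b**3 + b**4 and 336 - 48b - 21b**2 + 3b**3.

-7 + b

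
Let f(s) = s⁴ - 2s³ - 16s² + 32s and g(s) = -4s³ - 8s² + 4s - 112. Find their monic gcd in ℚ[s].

s + 4

Repeated division with remainder:
  s⁴ - 2s³ - 16s² + 32s = (-(1/4)s + 1)(-4s³ - 8s² + 4s - 112) + (-7s² + 112)
  -4s³ - 8s² + 4s - 112 = ((4/7)s + 8/7)(-7s² + 112) + (-60s - 240)
  -7s² + 112 = ((7/60)s - 7/15)(-60s - 240) + (0)
Last nonzero remainder: -60s - 240. Dividing through by -60 gives the monic gcd s + 4.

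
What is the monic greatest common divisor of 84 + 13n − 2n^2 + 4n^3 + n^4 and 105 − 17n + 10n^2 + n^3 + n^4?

7 − 3n + n^2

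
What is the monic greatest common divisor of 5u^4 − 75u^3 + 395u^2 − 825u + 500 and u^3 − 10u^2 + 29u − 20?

u^3 − 10u^2 + 29u − 20

Euclidean algorithm in ℚ[u]:
  5u^4 − 75u^3 + 395u^2 − 825u + 500 = (5u − 25)(u^3 − 10u^2 + 29u − 20) + (0)
The last nonzero remainder u^3 − 10u^2 + 29u − 20 is already monic.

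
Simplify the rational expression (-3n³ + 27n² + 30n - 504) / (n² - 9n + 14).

Apply the Euclidean algorithm:
  -3n³ + 27n² + 30n - 504 = (-3n)(n² - 9n + 14) + (72n - 504)
  n² - 9n + 14 = ((1/72)n - 1/36)(72n - 504) + (0)
Last nonzero remainder: 72n - 504. Dividing through by 72 gives the monic gcd n - 7.
Cancel n - 7 from numerator and denominator to get the reduced form.

(-3n² + 6n + 72)/(n - 2)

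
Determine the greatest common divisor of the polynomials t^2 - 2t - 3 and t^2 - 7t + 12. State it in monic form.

Euclidean algorithm in ℚ[t]:
  t^2 - 2t - 3 = (t^2 - 7t + 12) + (5t - 15)
  t^2 - 7t + 12 = ((1/5)t - 4/5)(5t - 15) + (0)
Last nonzero remainder: 5t - 15. Dividing through by 5 gives the monic gcd t - 3.

t - 3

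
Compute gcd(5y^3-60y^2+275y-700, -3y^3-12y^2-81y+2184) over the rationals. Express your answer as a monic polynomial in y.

y-7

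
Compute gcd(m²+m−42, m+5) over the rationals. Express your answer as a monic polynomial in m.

Repeated division with remainder:
  m²+m−42 = (m−4)(m+5) + (−22)
  m+5 = (−(1/22)m−5/22)(−22) + (0)
The last nonzero remainder is the constant −22, so the polynomials are coprime and gcd = 1.

1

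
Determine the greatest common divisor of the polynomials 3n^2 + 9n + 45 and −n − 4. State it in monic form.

Repeated division with remainder:
  3n^2 + 9n + 45 = (−3n + 3)(−n − 4) + (57)
  −n − 4 = (−(1/57)n − 4/57)(57) + (0)
The last nonzero remainder is the constant 57, so the polynomials are coprime and gcd = 1.

1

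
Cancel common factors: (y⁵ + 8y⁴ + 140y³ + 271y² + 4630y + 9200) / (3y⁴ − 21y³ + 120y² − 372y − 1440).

(y² + 9y + 115)/(3y − 18)

By polynomial division,
  y⁵ + 8y⁴ + 140y³ + 271y² + 4630y + 9200 = ((1/3)y + 5)(3y⁴ − 21y³ + 120y² − 372y − 1440) + (205y³ − 205y² + 6970y + 16400)
  3y⁴ − 21y³ + 120y² − 372y − 1440 = ((3/205)y − 18/205)(205y³ − 205y² + 6970y + 16400) + (0)
Last nonzero remainder: 205y³ − 205y² + 6970y + 16400. Dividing through by 205 gives the monic gcd y³ − y² + 34y + 80.
Cancel y³ − y² + 34y + 80 from numerator and denominator to get the reduced form.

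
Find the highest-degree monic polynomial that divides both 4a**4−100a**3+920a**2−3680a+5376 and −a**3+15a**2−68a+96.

By polynomial division,
  4a**4−100a**3+920a**2−3680a+5376 = (−4a+40)(−a**3+15a**2−68a+96) + (48a**2−576a+1536)
  −a**3+15a**2−68a+96 = (−(1/48)a+1/16)(48a**2−576a+1536) + (0)
Last nonzero remainder: 48a**2−576a+1536. Dividing through by 48 gives the monic gcd a**2−12a+32.

a**2−12a+32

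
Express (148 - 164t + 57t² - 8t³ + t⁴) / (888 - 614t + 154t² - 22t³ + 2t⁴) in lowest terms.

(4 - 4t + t²)/(24 - 14t + 2t²)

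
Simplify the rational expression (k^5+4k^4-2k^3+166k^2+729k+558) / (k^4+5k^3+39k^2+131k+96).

(k^3-5k+186)/(k^2+k+32)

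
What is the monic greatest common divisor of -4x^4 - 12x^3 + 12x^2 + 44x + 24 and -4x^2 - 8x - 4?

x^2 + 2x + 1

Apply the Euclidean algorithm:
  -4x^4 - 12x^3 + 12x^2 + 44x + 24 = (x^2 + x - 6)(-4x^2 - 8x - 4) + (0)
Last nonzero remainder: -4x^2 - 8x - 4. Dividing through by -4 gives the monic gcd x^2 + 2x + 1.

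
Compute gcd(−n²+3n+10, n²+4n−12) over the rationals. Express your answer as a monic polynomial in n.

1

Apply the Euclidean algorithm:
  −n²+3n+10 = (−1)(n²+4n−12) + (7n−2)
  n²+4n−12 = ((1/7)n+30/49)(7n−2) + (−528/49)
  7n−2 = (−(343/528)n+49/264)(−528/49) + (0)
The last nonzero remainder is the constant −528/49, so the polynomials are coprime and gcd = 1.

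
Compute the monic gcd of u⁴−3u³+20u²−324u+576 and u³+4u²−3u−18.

By polynomial division,
  u⁴−3u³+20u²−324u+576 = (u−7)(u³+4u²−3u−18) + (51u²−327u+450)
  u³+4u²−3u−18 = ((1/51)u+59/289)(51u²−327u+450) + ((15876/289)u−31752/289)
  51u²−327u+450 = ((4913/5292)u−7225/1764)((15876/289)u−31752/289) + (0)
Last nonzero remainder: (15876/289)u−31752/289. Dividing through by 15876/289 gives the monic gcd u−2.

u−2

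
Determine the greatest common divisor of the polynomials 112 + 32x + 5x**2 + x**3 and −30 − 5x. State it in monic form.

1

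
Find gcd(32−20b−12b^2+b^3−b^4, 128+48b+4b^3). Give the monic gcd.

32+12b+b^3

Euclidean algorithm in ℚ[b]:
  −b^4+b^3−12b^2−20b+32 = (−(1/4)b+1/4)(4b^3+48b+128) + (0)
Last nonzero remainder: 4b^3+48b+128. Dividing through by 4 gives the monic gcd b^3+12b+32.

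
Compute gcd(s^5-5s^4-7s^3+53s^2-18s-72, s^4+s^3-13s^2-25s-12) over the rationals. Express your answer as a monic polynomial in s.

By polynomial division,
  s^5-5s^4-7s^3+53s^2-18s-72 = (s-6)(s^4+s^3-13s^2-25s-12) + (12s^3-156s-144)
  s^4+s^3-13s^2-25s-12 = ((1/12)s+1/12)(12s^3-156s-144) + (0)
Last nonzero remainder: 12s^3-156s-144. Dividing through by 12 gives the monic gcd s^3-13s-12.

s^3-13s-12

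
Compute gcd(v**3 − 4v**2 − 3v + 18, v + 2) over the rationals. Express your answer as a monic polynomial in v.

Repeated division with remainder:
  v**3 − 4v**2 − 3v + 18 = (v**2 − 6v + 9)(v + 2) + (0)
The last nonzero remainder v + 2 is already monic.

v + 2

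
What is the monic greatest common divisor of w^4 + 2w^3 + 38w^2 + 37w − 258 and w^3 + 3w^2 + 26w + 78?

By polynomial division,
  w^4 + 2w^3 + 38w^2 + 37w − 258 = (w − 1)(w^3 + 3w^2 + 26w + 78) + (15w^2 − 15w − 180)
  w^3 + 3w^2 + 26w + 78 = ((1/15)w + 4/15)(15w^2 − 15w − 180) + (42w + 126)
  15w^2 − 15w − 180 = ((5/14)w − 10/7)(42w + 126) + (0)
Last nonzero remainder: 42w + 126. Dividing through by 42 gives the monic gcd w + 3.

w + 3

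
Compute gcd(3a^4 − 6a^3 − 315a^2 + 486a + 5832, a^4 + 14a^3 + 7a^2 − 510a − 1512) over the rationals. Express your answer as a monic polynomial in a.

a^3 + 7a^2 − 42a − 216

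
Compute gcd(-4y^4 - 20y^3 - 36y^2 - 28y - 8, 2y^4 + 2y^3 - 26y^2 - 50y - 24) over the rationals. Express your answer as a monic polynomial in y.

y^2 + 2y + 1

By polynomial division,
  -4y^4 - 20y^3 - 36y^2 - 28y - 8 = (-2)(2y^4 + 2y^3 - 26y^2 - 50y - 24) + (-16y^3 - 88y^2 - 128y - 56)
  2y^4 + 2y^3 - 26y^2 - 50y - 24 = (-(1/8)y + 9/16)(-16y^3 - 88y^2 - 128y - 56) + ((15/2)y^2 + 15y + 15/2)
  -16y^3 - 88y^2 - 128y - 56 = (-(32/15)y - 112/15)((15/2)y^2 + 15y + 15/2) + (0)
Last nonzero remainder: (15/2)y^2 + 15y + 15/2. Dividing through by 15/2 gives the monic gcd y^2 + 2y + 1.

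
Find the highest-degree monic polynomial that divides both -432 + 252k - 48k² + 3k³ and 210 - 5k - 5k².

Repeated division with remainder:
  3k³ - 48k² + 252k - 432 = (-(3/5)k + 51/5)(-5k² - 5k + 210) + (429k - 2574)
  -5k² - 5k + 210 = (-(5/429)k - 35/429)(429k - 2574) + (0)
Last nonzero remainder: 429k - 2574. Dividing through by 429 gives the monic gcd k - 6.

-6 + k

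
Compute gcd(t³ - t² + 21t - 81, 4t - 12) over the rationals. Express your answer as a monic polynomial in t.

Repeated division with remainder:
  t³ - t² + 21t - 81 = ((1/4)t² + (1/2)t + 27/4)(4t - 12) + (0)
Last nonzero remainder: 4t - 12. Dividing through by 4 gives the monic gcd t - 3.

t - 3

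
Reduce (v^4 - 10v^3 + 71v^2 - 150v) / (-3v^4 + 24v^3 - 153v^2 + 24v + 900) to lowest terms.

(-v)/(3v + 6)

Apply the Euclidean algorithm:
  v^4 - 10v^3 + 71v^2 - 150v = (-1/3)(-3v^4 + 24v^3 - 153v^2 + 24v + 900) + (-2v^3 + 20v^2 - 142v + 300)
  -3v^4 + 24v^3 - 153v^2 + 24v + 900 = ((3/2)v + 3)(-2v^3 + 20v^2 - 142v + 300) + (0)
Last nonzero remainder: -2v^3 + 20v^2 - 142v + 300. Dividing through by -2 gives the monic gcd v^3 - 10v^2 + 71v - 150.
Cancel v^3 - 10v^2 + 71v - 150 from numerator and denominator to get the reduced form.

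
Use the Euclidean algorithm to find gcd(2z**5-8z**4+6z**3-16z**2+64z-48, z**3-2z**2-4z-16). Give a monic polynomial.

z**2+2z+4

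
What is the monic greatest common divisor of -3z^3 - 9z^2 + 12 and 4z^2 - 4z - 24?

By polynomial division,
  -3z^3 - 9z^2 + 12 = (-(3/4)z - 3)(4z^2 - 4z - 24) + (-30z - 60)
  4z^2 - 4z - 24 = (-(2/15)z + 2/5)(-30z - 60) + (0)
Last nonzero remainder: -30z - 60. Dividing through by -30 gives the monic gcd z + 2.

z + 2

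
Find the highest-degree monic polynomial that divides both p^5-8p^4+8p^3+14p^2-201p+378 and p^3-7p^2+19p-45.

p^2-2p+9

Apply the Euclidean algorithm:
  p^5-8p^4+8p^3+14p^2-201p+378 = (p^2-p-18)(p^3-7p^2+19p-45) + (-48p^2+96p-432)
  p^3-7p^2+19p-45 = (-(1/48)p+5/48)(-48p^2+96p-432) + (0)
Last nonzero remainder: -48p^2+96p-432. Dividing through by -48 gives the monic gcd p^2-2p+9.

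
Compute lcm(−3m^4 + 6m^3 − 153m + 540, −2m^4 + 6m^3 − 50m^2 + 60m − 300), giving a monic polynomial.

By polynomial division,
  −3m^4 + 6m^3 − 153m + 540 = (3/2)(−2m^4 + 6m^3 − 50m^2 + 60m − 300) + (−3m^3 + 75m^2 − 243m + 990)
  −2m^4 + 6m^3 − 50m^2 + 60m − 300 = ((2/3)m + 44/3)(−3m^3 + 75m^2 − 243m + 990) + (−988m^2 + 2964m − 14820)
  −3m^3 + 75m^2 − 243m + 990 = ((3/988)m − 33/494)(−988m^2 + 2964m − 14820) + (0)
Last nonzero remainder: −988m^2 + 2964m − 14820. Dividing through by −988 gives the monic gcd m^2 − 3m + 15.
Then lcm(f, g) = f·g / gcd(f, g); expanding and making the result monic gives the answer.

m^6 − 2m^5 + 10m^4 + 31m^3 − 180m^2 + 510m − 1800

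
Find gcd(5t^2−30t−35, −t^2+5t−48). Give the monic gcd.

Apply the Euclidean algorithm:
  5t^2−30t−35 = (−5)(−t^2+5t−48) + (−5t−275)
  −t^2+5t−48 = ((1/5)t−12)(−5t−275) + (−3348)
  −5t−275 = ((5/3348)t+275/3348)(−3348) + (0)
The last nonzero remainder is the constant −3348, so the polynomials are coprime and gcd = 1.

1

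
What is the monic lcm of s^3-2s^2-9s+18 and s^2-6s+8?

By polynomial division,
  s^3-2s^2-9s+18 = (s+4)(s^2-6s+8) + (7s-14)
  s^2-6s+8 = ((1/7)s-4/7)(7s-14) + (0)
Last nonzero remainder: 7s-14. Dividing through by 7 gives the monic gcd s-2.
Then lcm(f, g) = f·g / gcd(f, g); expanding and making the result monic gives the answer.

s^4-6s^3-s^2+54s-72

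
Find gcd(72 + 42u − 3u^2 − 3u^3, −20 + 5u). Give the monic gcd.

Euclidean algorithm in ℚ[u]:
  −3u^3 − 3u^2 + 42u + 72 = (−(3/5)u^2 − 3u − 18/5)(5u − 20) + (0)
Last nonzero remainder: 5u − 20. Dividing through by 5 gives the monic gcd u − 4.

−4 + u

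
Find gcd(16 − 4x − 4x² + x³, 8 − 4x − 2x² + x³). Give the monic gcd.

Euclidean algorithm in ℚ[x]:
  x³ − 4x² − 4x + 16 = (x³ − 2x² − 4x + 8) + (−2x² + 8)
  x³ − 2x² − 4x + 8 = (−(1/2)x + 1)(−2x² + 8) + (0)
Last nonzero remainder: −2x² + 8. Dividing through by −2 gives the monic gcd x² − 4.

−4 + x²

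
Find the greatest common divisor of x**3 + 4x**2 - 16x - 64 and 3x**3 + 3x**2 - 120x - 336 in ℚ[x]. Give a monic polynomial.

x**2 + 8x + 16

Euclidean algorithm in ℚ[x]:
  x**3 + 4x**2 - 16x - 64 = (1/3)(3x**3 + 3x**2 - 120x - 336) + (3x**2 + 24x + 48)
  3x**3 + 3x**2 - 120x - 336 = (x - 7)(3x**2 + 24x + 48) + (0)
Last nonzero remainder: 3x**2 + 24x + 48. Dividing through by 3 gives the monic gcd x**2 + 8x + 16.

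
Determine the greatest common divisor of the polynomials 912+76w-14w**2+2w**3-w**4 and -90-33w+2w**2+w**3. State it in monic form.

-6+w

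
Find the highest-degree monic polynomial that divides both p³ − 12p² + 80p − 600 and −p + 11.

Euclidean algorithm in ℚ[p]:
  p³ − 12p² + 80p − 600 = (−p² + p − 69)(−p + 11) + (159)
  −p + 11 = (−(1/159)p + 11/159)(159) + (0)
The last nonzero remainder is the constant 159, so the polynomials are coprime and gcd = 1.

1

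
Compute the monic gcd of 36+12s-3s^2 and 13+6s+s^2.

By polynomial division,
  -3s^2+12s+36 = (-3)(s^2+6s+13) + (30s+75)
  s^2+6s+13 = ((1/30)s+7/60)(30s+75) + (17/4)
  30s+75 = ((120/17)s+300/17)(17/4) + (0)
The last nonzero remainder is the constant 17/4, so the polynomials are coprime and gcd = 1.

1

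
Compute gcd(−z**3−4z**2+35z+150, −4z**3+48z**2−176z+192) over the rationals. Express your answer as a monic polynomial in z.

z−6

By polynomial division,
  −z**3−4z**2+35z+150 = (1/4)(−4z**3+48z**2−176z+192) + (−16z**2+79z+102)
  −4z**3+48z**2−176z+192 = ((1/4)z−113/64)(−16z**2+79z+102) + (−(3969/64)z+11907/32)
  −16z**2+79z+102 = ((1024/3969)z+1088/3969)(−(3969/64)z+11907/32) + (0)
Last nonzero remainder: −(3969/64)z+11907/32. Dividing through by −3969/64 gives the monic gcd z−6.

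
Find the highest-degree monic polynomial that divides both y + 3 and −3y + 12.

1

Repeated division with remainder:
  y + 3 = (−1/3)(−3y + 12) + (7)
  −3y + 12 = (−(3/7)y + 12/7)(7) + (0)
The last nonzero remainder is the constant 7, so the polynomials are coprime and gcd = 1.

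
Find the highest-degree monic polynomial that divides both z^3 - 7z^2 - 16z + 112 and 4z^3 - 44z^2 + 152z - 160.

z - 4

Euclidean algorithm in ℚ[z]:
  z^3 - 7z^2 - 16z + 112 = (1/4)(4z^3 - 44z^2 + 152z - 160) + (4z^2 - 54z + 152)
  4z^3 - 44z^2 + 152z - 160 = (z + 5/2)(4z^2 - 54z + 152) + (135z - 540)
  4z^2 - 54z + 152 = ((4/135)z - 38/135)(135z - 540) + (0)
Last nonzero remainder: 135z - 540. Dividing through by 135 gives the monic gcd z - 4.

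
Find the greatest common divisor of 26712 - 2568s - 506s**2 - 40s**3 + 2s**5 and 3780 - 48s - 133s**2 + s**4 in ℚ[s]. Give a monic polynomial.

-42 + s + s**2

Repeated division with remainder:
  2s**5 - 40s**3 - 506s**2 - 2568s + 26712 = (2s)(s**4 - 133s**2 - 48s + 3780) + (226s**3 - 410s**2 - 10128s + 26712)
  s**4 - 133s**2 - 48s + 3780 = ((1/226)s + 205/25538)(226s**3 - 410s**2 - 10128s + 26712) + (-(1084020/12769)s**2 - (1084020/12769)s + 45528840/12769)
  226s**3 - 410s**2 - 10128s + 26712 = (-(1442897/542010)s + 676757/90335)(-(1084020/12769)s**2 - (1084020/12769)s + 45528840/12769) + (0)
Last nonzero remainder: -(1084020/12769)s**2 - (1084020/12769)s + 45528840/12769. Dividing through by -1084020/12769 gives the monic gcd s**2 + s - 42.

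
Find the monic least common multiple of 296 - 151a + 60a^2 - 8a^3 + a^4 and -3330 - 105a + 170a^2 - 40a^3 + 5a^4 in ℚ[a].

By polynomial division,
  a^4 - 8a^3 + 60a^2 - 151a + 296 = (1/5)(5a^4 - 40a^3 + 170a^2 - 105a - 3330) + (26a^2 - 130a + 962)
  5a^4 - 40a^3 + 170a^2 - 105a - 3330 = ((5/26)a^2 - (15/26)a - 45/13)(26a^2 - 130a + 962) + (0)
Last nonzero remainder: 26a^2 - 130a + 962. Dividing through by 26 gives the monic gcd a^2 - 5a + 37.
Then lcm(f, g) = f·g / gcd(f, g); expanding and making the result monic gives the answer.

-5328 + 1830a - 331a^2 - 187a^3 + 66a^4 - 11a^5 + a^6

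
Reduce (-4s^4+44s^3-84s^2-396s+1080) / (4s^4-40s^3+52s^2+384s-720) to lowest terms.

Apply the Euclidean algorithm:
  -4s^4+44s^3-84s^2-396s+1080 = (-1)(4s^4-40s^3+52s^2+384s-720) + (4s^3-32s^2-12s+360)
  4s^4-40s^3+52s^2+384s-720 = (s-2)(4s^3-32s^2-12s+360) + (0)
Last nonzero remainder: 4s^3-32s^2-12s+360. Dividing through by 4 gives the monic gcd s^3-8s^2-3s+90.
Cancel s^3-8s^2-3s+90 from numerator and denominator to get the reduced form.

(-s+3)/(s-2)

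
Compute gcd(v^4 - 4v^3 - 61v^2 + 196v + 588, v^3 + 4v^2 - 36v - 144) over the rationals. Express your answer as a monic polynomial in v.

Repeated division with remainder:
  v^4 - 4v^3 - 61v^2 + 196v + 588 = (v - 8)(v^3 + 4v^2 - 36v - 144) + (7v^2 + 52v - 564)
  v^3 + 4v^2 - 36v - 144 = ((1/7)v - 24/49)(7v^2 + 52v - 564) + ((3432/49)v - 20592/49)
  7v^2 + 52v - 564 = ((343/3432)v + 2303/1716)((3432/49)v - 20592/49) + (0)
Last nonzero remainder: (3432/49)v - 20592/49. Dividing through by 3432/49 gives the monic gcd v - 6.

v - 6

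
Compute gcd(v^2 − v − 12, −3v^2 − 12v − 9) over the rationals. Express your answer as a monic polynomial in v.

v + 3

Apply the Euclidean algorithm:
  v^2 − v − 12 = (−1/3)(−3v^2 − 12v − 9) + (−5v − 15)
  −3v^2 − 12v − 9 = ((3/5)v + 3/5)(−5v − 15) + (0)
Last nonzero remainder: −5v − 15. Dividing through by −5 gives the monic gcd v + 3.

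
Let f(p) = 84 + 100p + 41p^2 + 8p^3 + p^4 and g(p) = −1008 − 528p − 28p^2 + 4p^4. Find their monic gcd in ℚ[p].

Apply the Euclidean algorithm:
  p^4 + 8p^3 + 41p^2 + 100p + 84 = (1/4)(4p^4 − 28p^2 − 528p − 1008) + (8p^3 + 48p^2 + 232p + 336)
  4p^4 − 28p^2 − 528p − 1008 = ((1/2)p − 3)(8p^3 + 48p^2 + 232p + 336) + (0)
Last nonzero remainder: 8p^3 + 48p^2 + 232p + 336. Dividing through by 8 gives the monic gcd p^3 + 6p^2 + 29p + 42.

42 + 29p + 6p^2 + p^3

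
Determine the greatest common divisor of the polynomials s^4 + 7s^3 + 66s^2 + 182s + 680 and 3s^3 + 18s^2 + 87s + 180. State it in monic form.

s^2 + 3s + 20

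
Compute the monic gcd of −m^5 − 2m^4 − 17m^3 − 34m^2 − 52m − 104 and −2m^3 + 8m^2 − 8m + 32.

m^2 + 4

By polynomial division,
  −m^5 − 2m^4 − 17m^3 − 34m^2 − 52m − 104 = ((1/2)m^2 + 3m + 37/2)(−2m^3 + 8m^2 − 8m + 32) + (−174m^2 − 696)
  −2m^3 + 8m^2 − 8m + 32 = ((1/87)m − 4/87)(−174m^2 − 696) + (0)
Last nonzero remainder: −174m^2 − 696. Dividing through by −174 gives the monic gcd m^2 + 4.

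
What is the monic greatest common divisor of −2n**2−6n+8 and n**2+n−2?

By polynomial division,
  −2n**2−6n+8 = (−2)(n**2+n−2) + (−4n+4)
  n**2+n−2 = (−(1/4)n−1/2)(−4n+4) + (0)
Last nonzero remainder: −4n+4. Dividing through by −4 gives the monic gcd n−1.

n−1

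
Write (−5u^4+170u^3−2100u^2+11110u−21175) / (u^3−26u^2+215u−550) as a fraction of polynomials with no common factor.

By polynomial division,
  −5u^4+170u^3−2100u^2+11110u−21175 = (−5u+40)(u^3−26u^2+215u−550) + (15u^2−240u+825)
  u^3−26u^2+215u−550 = ((1/15)u−2/3)(15u^2−240u+825) + (0)
Last nonzero remainder: 15u^2−240u+825. Dividing through by 15 gives the monic gcd u^2−16u+55.
Cancel u^2−16u+55 from numerator and denominator to get the reduced form.

(−5u^2+90u−385)/(u−10)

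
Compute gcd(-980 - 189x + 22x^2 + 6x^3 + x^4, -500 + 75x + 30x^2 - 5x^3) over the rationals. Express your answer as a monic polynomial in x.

Euclidean algorithm in ℚ[x]:
  x^4 + 6x^3 + 22x^2 - 189x - 980 = (-(1/5)x - 12/5)(-5x^3 + 30x^2 + 75x - 500) + (109x^2 - 109x - 2180)
  -5x^3 + 30x^2 + 75x - 500 = (-(5/109)x + 25/109)(109x^2 - 109x - 2180) + (0)
Last nonzero remainder: 109x^2 - 109x - 2180. Dividing through by 109 gives the monic gcd x^2 - x - 20.

-20 - x + x^2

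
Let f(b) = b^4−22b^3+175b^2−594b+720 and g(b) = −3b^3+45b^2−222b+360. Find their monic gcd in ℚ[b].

b^2−11b+30

Apply the Euclidean algorithm:
  b^4−22b^3+175b^2−594b+720 = (−(1/3)b+7/3)(−3b^3+45b^2−222b+360) + (−4b^2+44b−120)
  −3b^3+45b^2−222b+360 = ((3/4)b−3)(−4b^2+44b−120) + (0)
Last nonzero remainder: −4b^2+44b−120. Dividing through by −4 gives the monic gcd b^2−11b+30.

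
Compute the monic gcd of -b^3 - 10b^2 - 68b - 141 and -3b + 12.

Apply the Euclidean algorithm:
  -b^3 - 10b^2 - 68b - 141 = ((1/3)b^2 + (14/3)b + 124/3)(-3b + 12) + (-637)
  -3b + 12 = ((3/637)b - 12/637)(-637) + (0)
The last nonzero remainder is the constant -637, so the polynomials are coprime and gcd = 1.

1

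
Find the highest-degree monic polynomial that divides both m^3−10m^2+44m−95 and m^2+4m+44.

1

By polynomial division,
  m^3−10m^2+44m−95 = (m−14)(m^2+4m+44) + (56m+521)
  m^2+4m+44 = ((1/56)m−297/3136)(56m+521) + (292721/3136)
  56m+521 = ((175616/292721)m+1633856/292721)(292721/3136) + (0)
The last nonzero remainder is the constant 292721/3136, so the polynomials are coprime and gcd = 1.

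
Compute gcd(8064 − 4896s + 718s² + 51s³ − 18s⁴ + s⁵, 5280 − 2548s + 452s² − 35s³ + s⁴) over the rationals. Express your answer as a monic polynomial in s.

48 − 14s + s²

Euclidean algorithm in ℚ[s]:
  s⁵ − 18s⁴ + 51s³ + 718s² − 4896s + 8064 = (s + 17)(s⁴ − 35s³ + 452s² − 2548s + 5280) + (194s³ − 4418s² + 33140s − 81696)
  s⁴ − 35s³ + 452s² − 2548s + 5280 = ((1/194)s − 593/9409)(194s³ − 4418s² + 33140s − 81696) + ((25704/9409)s² − (359856/9409)s + 1233792/9409)
  194s³ − 4418s² + 33140s − 81696 = ((912673/12852)s − 8007059/12852)((25704/9409)s² − (359856/9409)s + 1233792/9409) + (0)
Last nonzero remainder: (25704/9409)s² − (359856/9409)s + 1233792/9409. Dividing through by 25704/9409 gives the monic gcd s² − 14s + 48.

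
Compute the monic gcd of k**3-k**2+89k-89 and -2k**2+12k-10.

Euclidean algorithm in ℚ[k]:
  k**3-k**2+89k-89 = (-(1/2)k-5/2)(-2k**2+12k-10) + (114k-114)
  -2k**2+12k-10 = (-(1/57)k+5/57)(114k-114) + (0)
Last nonzero remainder: 114k-114. Dividing through by 114 gives the monic gcd k-1.

k-1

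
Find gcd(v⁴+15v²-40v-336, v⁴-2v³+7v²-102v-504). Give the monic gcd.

v³+4v²+31v+84

Apply the Euclidean algorithm:
  v⁴+15v²-40v-336 = (v⁴-2v³+7v²-102v-504) + (2v³+8v²+62v+168)
  v⁴-2v³+7v²-102v-504 = ((1/2)v-3)(2v³+8v²+62v+168) + (0)
Last nonzero remainder: 2v³+8v²+62v+168. Dividing through by 2 gives the monic gcd v³+4v²+31v+84.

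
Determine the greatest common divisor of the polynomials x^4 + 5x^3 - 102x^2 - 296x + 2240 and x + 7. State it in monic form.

x + 7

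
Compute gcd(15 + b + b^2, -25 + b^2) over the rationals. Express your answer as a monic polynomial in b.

By polynomial division,
  b^2 + b + 15 = (b^2 - 25) + (b + 40)
  b^2 - 25 = (b - 40)(b + 40) + (1575)
  b + 40 = ((1/1575)b + 8/315)(1575) + (0)
The last nonzero remainder is the constant 1575, so the polynomials are coprime and gcd = 1.

1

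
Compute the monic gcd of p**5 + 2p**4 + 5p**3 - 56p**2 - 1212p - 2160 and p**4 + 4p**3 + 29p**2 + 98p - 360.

p**3 + 6p**2 + 41p + 180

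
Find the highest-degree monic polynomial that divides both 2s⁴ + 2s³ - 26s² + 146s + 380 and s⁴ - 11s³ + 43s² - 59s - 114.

Repeated division with remainder:
  2s⁴ + 2s³ - 26s² + 146s + 380 = (2)(s⁴ - 11s³ + 43s² - 59s - 114) + (24s³ - 112s² + 264s + 608)
  s⁴ - 11s³ + 43s² - 59s - 114 = ((1/24)s - 19/72)(24s³ - 112s² + 264s + 608) + ((22/9)s² - (44/3)s + 418/9)
  24s³ - 112s² + 264s + 608 = ((108/11)s + 144/11)((22/9)s² - (44/3)s + 418/9) + (0)
Last nonzero remainder: (22/9)s² - (44/3)s + 418/9. Dividing through by 22/9 gives the monic gcd s² - 6s + 19.

s² - 6s + 19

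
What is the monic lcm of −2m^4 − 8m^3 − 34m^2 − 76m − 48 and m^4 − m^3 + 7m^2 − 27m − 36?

m^5 + m^4 + 5m^3 − 13m^2 − 90m − 72

By polynomial division,
  −2m^4 − 8m^3 − 34m^2 − 76m − 48 = (−2)(m^4 − m^3 + 7m^2 − 27m − 36) + (−10m^3 − 20m^2 − 130m − 120)
  m^4 − m^3 + 7m^2 − 27m − 36 = (−(1/10)m + 3/10)(−10m^3 − 20m^2 − 130m − 120) + (0)
Last nonzero remainder: −10m^3 − 20m^2 − 130m − 120. Dividing through by −10 gives the monic gcd m^3 + 2m^2 + 13m + 12.
Then lcm(f, g) = f·g / gcd(f, g); expanding and making the result monic gives the answer.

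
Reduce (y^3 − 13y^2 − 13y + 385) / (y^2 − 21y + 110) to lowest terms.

Euclidean algorithm in ℚ[y]:
  y^3 − 13y^2 − 13y + 385 = (y + 8)(y^2 − 21y + 110) + (45y − 495)
  y^2 − 21y + 110 = ((1/45)y − 2/9)(45y − 495) + (0)
Last nonzero remainder: 45y − 495. Dividing through by 45 gives the monic gcd y − 11.
Cancel y − 11 from numerator and denominator to get the reduced form.

(y^2 − 2y − 35)/(y − 10)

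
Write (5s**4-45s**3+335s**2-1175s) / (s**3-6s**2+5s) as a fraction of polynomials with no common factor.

(5s**2-20s+235)/(s-1)

Euclidean algorithm in ℚ[s]:
  5s**4-45s**3+335s**2-1175s = (5s-15)(s**3-6s**2+5s) + (220s**2-1100s)
  s**3-6s**2+5s = ((1/220)s-1/220)(220s**2-1100s) + (0)
Last nonzero remainder: 220s**2-1100s. Dividing through by 220 gives the monic gcd s**2-5s.
Cancel s**2-5s from numerator and denominator to get the reduced form.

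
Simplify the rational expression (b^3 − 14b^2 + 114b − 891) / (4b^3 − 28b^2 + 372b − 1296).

(b − 11)/(4b − 16)

Apply the Euclidean algorithm:
  b^3 − 14b^2 + 114b − 891 = (1/4)(4b^3 − 28b^2 + 372b − 1296) + (−7b^2 + 21b − 567)
  4b^3 − 28b^2 + 372b − 1296 = (−(4/7)b + 16/7)(−7b^2 + 21b − 567) + (0)
Last nonzero remainder: −7b^2 + 21b − 567. Dividing through by −7 gives the monic gcd b^2 − 3b + 81.
Cancel b^2 − 3b + 81 from numerator and denominator to get the reduced form.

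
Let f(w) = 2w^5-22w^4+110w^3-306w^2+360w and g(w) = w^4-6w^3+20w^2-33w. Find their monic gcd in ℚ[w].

Euclidean algorithm in ℚ[w]:
  2w^5-22w^4+110w^3-306w^2+360w = (2w-10)(w^4-6w^3+20w^2-33w) + (10w^3-40w^2+30w)
  w^4-6w^3+20w^2-33w = ((1/10)w-1/5)(10w^3-40w^2+30w) + (9w^2-27w)
  10w^3-40w^2+30w = ((10/9)w-10/9)(9w^2-27w) + (0)
Last nonzero remainder: 9w^2-27w. Dividing through by 9 gives the monic gcd w^2-3w.

w^2-3w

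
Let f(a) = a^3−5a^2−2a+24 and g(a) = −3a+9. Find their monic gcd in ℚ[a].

a−3

Repeated division with remainder:
  a^3−5a^2−2a+24 = (−(1/3)a^2+(2/3)a+8/3)(−3a+9) + (0)
Last nonzero remainder: −3a+9. Dividing through by −3 gives the monic gcd a−3.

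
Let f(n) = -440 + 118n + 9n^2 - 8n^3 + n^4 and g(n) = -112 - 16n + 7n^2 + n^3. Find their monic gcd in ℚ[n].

Repeated division with remainder:
  n^4 - 8n^3 + 9n^2 + 118n - 440 = (n - 15)(n^3 + 7n^2 - 16n - 112) + (130n^2 - 10n - 2120)
  n^3 + 7n^2 - 16n - 112 = ((1/130)n + 46/845)(130n^2 - 10n - 2120) + ((144/169)n + 576/169)
  130n^2 - 10n - 2120 = ((10985/72)n - 44785/72)((144/169)n + 576/169) + (0)
Last nonzero remainder: (144/169)n + 576/169. Dividing through by 144/169 gives the monic gcd n + 4.

4 + n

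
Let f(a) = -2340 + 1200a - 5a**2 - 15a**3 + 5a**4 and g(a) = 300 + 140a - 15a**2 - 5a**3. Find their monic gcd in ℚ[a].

6 + a

Euclidean algorithm in ℚ[a]:
  5a**4 - 15a**3 - 5a**2 + 1200a - 2340 = (-a + 6)(-5a**3 - 15a**2 + 140a + 300) + (225a**2 + 660a - 4140)
  -5a**3 - 15a**2 + 140a + 300 = (-(1/45)a - 1/675)(225a**2 + 660a - 4140) + ((2204/45)a + 4408/15)
  225a**2 + 660a - 4140 = ((10125/2204)a - 15525/1102)((2204/45)a + 4408/15) + (0)
Last nonzero remainder: (2204/45)a + 4408/15. Dividing through by 2204/45 gives the monic gcd a + 6.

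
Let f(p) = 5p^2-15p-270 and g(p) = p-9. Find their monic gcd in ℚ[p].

By polynomial division,
  5p^2-15p-270 = (5p+30)(p-9) + (0)
The last nonzero remainder p-9 is already monic.

p-9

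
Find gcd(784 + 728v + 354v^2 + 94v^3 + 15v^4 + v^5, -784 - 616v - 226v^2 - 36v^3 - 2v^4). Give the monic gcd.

Euclidean algorithm in ℚ[v]:
  v^5 + 15v^4 + 94v^3 + 354v^2 + 728v + 784 = (-(1/2)v + 3/2)(-2v^4 - 36v^3 - 226v^2 - 616v - 784) + (35v^3 + 385v^2 + 1260v + 1960)
  -2v^4 - 36v^3 - 226v^2 - 616v - 784 = (-(2/35)v - 2/5)(35v^3 + 385v^2 + 1260v + 1960) + (0)
Last nonzero remainder: 35v^3 + 385v^2 + 1260v + 1960. Dividing through by 35 gives the monic gcd v^3 + 11v^2 + 36v + 56.

56 + 36v + 11v^2 + v^3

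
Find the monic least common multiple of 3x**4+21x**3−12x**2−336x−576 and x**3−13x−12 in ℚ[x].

By polynomial division,
  3x**4+21x**3−12x**2−336x−576 = (3x+21)(x**3−13x−12) + (27x**2−27x−324)
  x**3−13x−12 = ((1/27)x+1/27)(27x**2−27x−324) + (0)
Last nonzero remainder: 27x**2−27x−324. Dividing through by 27 gives the monic gcd x**2−x−12.
Then lcm(f, g) = f·g / gcd(f, g); expanding and making the result monic gives the answer.

x**5+8x**4+3x**3−116x**2−304x−192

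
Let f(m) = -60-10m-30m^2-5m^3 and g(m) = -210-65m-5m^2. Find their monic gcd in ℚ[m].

Repeated division with remainder:
  -5m^3-30m^2-10m-60 = (m-7)(-5m^2-65m-210) + (-255m-1530)
  -5m^2-65m-210 = ((1/51)m+7/51)(-255m-1530) + (0)
Last nonzero remainder: -255m-1530. Dividing through by -255 gives the monic gcd m+6.

6+m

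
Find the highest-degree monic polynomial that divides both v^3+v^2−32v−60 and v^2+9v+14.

v+2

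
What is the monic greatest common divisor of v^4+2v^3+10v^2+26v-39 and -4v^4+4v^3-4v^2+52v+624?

Euclidean algorithm in ℚ[v]:
  v^4+2v^3+10v^2+26v-39 = (-1/4)(-4v^4+4v^3-4v^2+52v+624) + (3v^3+9v^2+39v+117)
  -4v^4+4v^3-4v^2+52v+624 = (-(4/3)v+16/3)(3v^3+9v^2+39v+117) + (0)
Last nonzero remainder: 3v^3+9v^2+39v+117. Dividing through by 3 gives the monic gcd v^3+3v^2+13v+39.

v^3+3v^2+13v+39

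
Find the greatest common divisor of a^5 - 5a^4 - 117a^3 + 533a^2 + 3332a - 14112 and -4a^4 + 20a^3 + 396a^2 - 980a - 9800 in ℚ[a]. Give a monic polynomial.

Euclidean algorithm in ℚ[a]:
  a^5 - 5a^4 - 117a^3 + 533a^2 + 3332a - 14112 = (-(1/4)a)(-4a^4 + 20a^3 + 396a^2 - 980a - 9800) + (-18a^3 + 288a^2 + 882a - 14112)
  -4a^4 + 20a^3 + 396a^2 - 980a - 9800 = ((2/9)a + 22/9)(-18a^3 + 288a^2 + 882a - 14112) + (-504a^2 + 24696)
  -18a^3 + 288a^2 + 882a - 14112 = ((1/28)a - 4/7)(-504a^2 + 24696) + (0)
Last nonzero remainder: -504a^2 + 24696. Dividing through by -504 gives the monic gcd a^2 - 49.

a^2 - 49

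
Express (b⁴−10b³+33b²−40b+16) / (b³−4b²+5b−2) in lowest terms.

By polynomial division,
  b⁴−10b³+33b²−40b+16 = (b−6)(b³−4b²+5b−2) + (4b²−8b+4)
  b³−4b²+5b−2 = ((1/4)b−1/2)(4b²−8b+4) + (0)
Last nonzero remainder: 4b²−8b+4. Dividing through by 4 gives the monic gcd b²−2b+1.
Cancel b²−2b+1 from numerator and denominator to get the reduced form.

(b²−8b+16)/(b−2)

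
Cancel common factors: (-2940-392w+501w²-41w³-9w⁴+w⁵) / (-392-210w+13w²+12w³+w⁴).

(-210+107w-18w²+w³)/(-28+3w+w²)

By polynomial division,
  w⁵-9w⁴-41w³+501w²-392w-2940 = (w-21)(w⁴+12w³+13w²-210w-392) + (198w³+984w²-4410w-11172)
  w⁴+12w³+13w²-210w-392 = ((1/198)w+116/3267)(198w³+984w²-4410w-11172) + ((364/1089)w²+(364/121)w+5096/1089)
  198w³+984w²-4410w-11172 = ((107811/182)w-62073/26)((364/1089)w²+(364/121)w+5096/1089) + (0)
Last nonzero remainder: (364/1089)w²+(364/121)w+5096/1089. Dividing through by 364/1089 gives the monic gcd w²+9w+14.
Cancel w²+9w+14 from numerator and denominator to get the reduced form.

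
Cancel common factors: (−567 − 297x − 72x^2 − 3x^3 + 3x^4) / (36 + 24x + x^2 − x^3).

Apply the Euclidean algorithm:
  3x^4 − 3x^3 − 72x^2 − 297x − 567 = (−3x)(−x^3 + x^2 + 24x + 36) + (−189x − 567)
  −x^3 + x^2 + 24x + 36 = ((1/189)x^2 − (4/189)x − 4/63)(−189x − 567) + (0)
Last nonzero remainder: −189x − 567. Dividing through by −189 gives the monic gcd x + 3.
Cancel x + 3 from numerator and denominator to get the reduced form.

(189 + 36x + 12x^2 − 3x^3)/(−12 − 4x + x^2)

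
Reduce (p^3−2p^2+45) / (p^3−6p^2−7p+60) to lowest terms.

Repeated division with remainder:
  p^3−2p^2+45 = (p^3−6p^2−7p+60) + (4p^2+7p−15)
  p^3−6p^2−7p+60 = ((1/4)p−31/16)(4p^2+7p−15) + ((165/16)p+495/16)
  4p^2+7p−15 = ((64/165)p−16/33)((165/16)p+495/16) + (0)
Last nonzero remainder: (165/16)p+495/16. Dividing through by 165/16 gives the monic gcd p+3.
Cancel p+3 from numerator and denominator to get the reduced form.

(p^2−5p+15)/(p^2−9p+20)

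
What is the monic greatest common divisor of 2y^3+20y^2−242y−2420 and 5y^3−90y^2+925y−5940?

y−11

Euclidean algorithm in ℚ[y]:
  2y^3+20y^2−242y−2420 = (2/5)(5y^3−90y^2+925y−5940) + (56y^2−612y−44)
  5y^3−90y^2+925y−5940 = ((5/56)y−495/784)(56y^2−612y−44) + ((106335/196)y−1169685/196)
  56y^2−612y−44 = ((10976/106335)y+784/106335)((106335/196)y−1169685/196) + (0)
Last nonzero remainder: (106335/196)y−1169685/196. Dividing through by 106335/196 gives the monic gcd y−11.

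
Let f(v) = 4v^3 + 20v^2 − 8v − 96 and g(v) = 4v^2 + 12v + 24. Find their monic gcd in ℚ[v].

1

By polynomial division,
  4v^3 + 20v^2 − 8v − 96 = (v + 2)(4v^2 + 12v + 24) + (−56v − 144)
  4v^2 + 12v + 24 = (−(1/14)v − 3/98)(−56v − 144) + (960/49)
  −56v − 144 = (−(343/120)v − 147/20)(960/49) + (0)
The last nonzero remainder is the constant 960/49, so the polynomials are coprime and gcd = 1.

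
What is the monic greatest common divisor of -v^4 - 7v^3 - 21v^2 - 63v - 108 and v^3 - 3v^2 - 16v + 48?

v + 4

Repeated division with remainder:
  -v^4 - 7v^3 - 21v^2 - 63v - 108 = (-v - 10)(v^3 - 3v^2 - 16v + 48) + (-67v^2 - 175v + 372)
  v^3 - 3v^2 - 16v + 48 = (-(1/67)v + 376/4489)(-67v^2 - 175v + 372) + ((18900/4489)v + 75600/4489)
  -67v^2 - 175v + 372 = (-(300763/18900)v + 139159/6300)((18900/4489)v + 75600/4489) + (0)
Last nonzero remainder: (18900/4489)v + 75600/4489. Dividing through by 18900/4489 gives the monic gcd v + 4.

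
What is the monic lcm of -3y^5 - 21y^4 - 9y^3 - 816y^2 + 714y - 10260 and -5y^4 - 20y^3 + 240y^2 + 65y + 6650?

Apply the Euclidean algorithm:
  -3y^5 - 21y^4 - 9y^3 - 816y^2 + 714y - 10260 = ((3/5)y + 9/5)(-5y^4 - 20y^3 + 240y^2 + 65y + 6650) + (-117y^3 - 1287y^2 - 3393y - 22230)
  -5y^4 - 20y^3 + 240y^2 + 65y + 6650 = ((5/117)y - 35/117)(-117y^3 - 1287y^2 - 3393y - 22230) + (0)
Last nonzero remainder: -117y^3 - 1287y^2 - 3393y - 22230. Dividing through by -117 gives the monic gcd y^3 + 11y^2 + 29y + 190.
Then lcm(f, g) = f·g / gcd(f, g); expanding and making the result monic gives the answer.

y^6 - 46y^4 + 251y^3 - 2142y^2 + 5086y - 23940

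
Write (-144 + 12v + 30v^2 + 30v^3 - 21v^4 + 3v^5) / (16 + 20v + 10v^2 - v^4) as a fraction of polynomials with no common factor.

By polynomial division,
  3v^5 - 21v^4 + 30v^3 + 30v^2 + 12v - 144 = (-3v + 21)(-v^4 + 10v^2 + 20v + 16) + (60v^3 - 120v^2 - 360v - 480)
  -v^4 + 10v^2 + 20v + 16 = (-(1/60)v - 1/30)(60v^3 - 120v^2 - 360v - 480) + (0)
Last nonzero remainder: 60v^3 - 120v^2 - 360v - 480. Dividing through by 60 gives the monic gcd v^3 - 2v^2 - 6v - 8.
Cancel v^3 - 2v^2 - 6v - 8 from numerator and denominator to get the reduced form.

(-18 + 15v - 3v^2)/(2 + v)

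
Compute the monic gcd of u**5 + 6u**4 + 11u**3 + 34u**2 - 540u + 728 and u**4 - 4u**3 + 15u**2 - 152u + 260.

Euclidean algorithm in ℚ[u]:
  u**5 + 6u**4 + 11u**3 + 34u**2 - 540u + 728 = (u + 10)(u**4 - 4u**3 + 15u**2 - 152u + 260) + (36u**3 + 36u**2 + 720u - 1872)
  u**4 - 4u**3 + 15u**2 - 152u + 260 = ((1/36)u - 5/36)(36u**3 + 36u**2 + 720u - 1872) + (0)
Last nonzero remainder: 36u**3 + 36u**2 + 720u - 1872. Dividing through by 36 gives the monic gcd u**3 + u**2 + 20u - 52.

u**3 + u**2 + 20u - 52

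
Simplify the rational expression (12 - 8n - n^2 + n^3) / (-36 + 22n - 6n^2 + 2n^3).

Apply the Euclidean algorithm:
  n^3 - n^2 - 8n + 12 = (1/2)(2n^3 - 6n^2 + 22n - 36) + (2n^2 - 19n + 30)
  2n^3 - 6n^2 + 22n - 36 = (n + 13/2)(2n^2 - 19n + 30) + ((231/2)n - 231)
  2n^2 - 19n + 30 = ((4/231)n - 10/77)((231/2)n - 231) + (0)
Last nonzero remainder: (231/2)n - 231. Dividing through by 231/2 gives the monic gcd n - 2.
Cancel n - 2 from numerator and denominator to get the reduced form.

(-6 + n + n^2)/(18 - 2n + 2n^2)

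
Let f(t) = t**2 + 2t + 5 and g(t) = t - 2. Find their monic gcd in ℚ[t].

1

Euclidean algorithm in ℚ[t]:
  t**2 + 2t + 5 = (t + 4)(t - 2) + (13)
  t - 2 = ((1/13)t - 2/13)(13) + (0)
The last nonzero remainder is the constant 13, so the polynomials are coprime and gcd = 1.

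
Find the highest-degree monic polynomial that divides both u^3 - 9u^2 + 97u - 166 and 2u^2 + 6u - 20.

u - 2

Repeated division with remainder:
  u^3 - 9u^2 + 97u - 166 = ((1/2)u - 6)(2u^2 + 6u - 20) + (143u - 286)
  2u^2 + 6u - 20 = ((2/143)u + 10/143)(143u - 286) + (0)
Last nonzero remainder: 143u - 286. Dividing through by 143 gives the monic gcd u - 2.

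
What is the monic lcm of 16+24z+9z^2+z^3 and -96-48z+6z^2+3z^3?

Euclidean algorithm in ℚ[z]:
  z^3+9z^2+24z+16 = (1/3)(3z^3+6z^2-48z-96) + (7z^2+40z+48)
  3z^3+6z^2-48z-96 = ((3/7)z-78/49)(7z^2+40z+48) + (-(240/49)z-960/49)
  7z^2+40z+48 = (-(343/240)z-49/20)(-(240/49)z-960/49) + (0)
Last nonzero remainder: -(240/49)z-960/49. Dividing through by -240/49 gives the monic gcd z+4.
Then lcm(f, g) = f·g / gcd(f, g); expanding and making the result monic gives the answer.

-128-224z-104z^2-2z^3+7z^4+z^5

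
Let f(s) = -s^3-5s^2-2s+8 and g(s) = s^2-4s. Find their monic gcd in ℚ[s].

1

By polynomial division,
  -s^3-5s^2-2s+8 = (-s-9)(s^2-4s) + (-38s+8)
  s^2-4s = (-(1/38)s+36/361)(-38s+8) + (-288/361)
  -38s+8 = ((6859/144)s-361/36)(-288/361) + (0)
The last nonzero remainder is the constant -288/361, so the polynomials are coprime and gcd = 1.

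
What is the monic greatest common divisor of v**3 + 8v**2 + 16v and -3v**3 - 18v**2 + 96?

By polynomial division,
  v**3 + 8v**2 + 16v = (-1/3)(-3v**3 - 18v**2 + 96) + (2v**2 + 16v + 32)
  -3v**3 - 18v**2 + 96 = (-(3/2)v + 3)(2v**2 + 16v + 32) + (0)
Last nonzero remainder: 2v**2 + 16v + 32. Dividing through by 2 gives the monic gcd v**2 + 8v + 16.

v**2 + 8v + 16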